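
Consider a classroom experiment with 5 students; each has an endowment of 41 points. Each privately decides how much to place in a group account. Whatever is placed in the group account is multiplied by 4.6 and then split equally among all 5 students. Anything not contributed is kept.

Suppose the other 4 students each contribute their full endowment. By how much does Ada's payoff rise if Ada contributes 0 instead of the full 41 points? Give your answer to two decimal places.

Switching from a contribution of 41 to 0 lets Ada keep an extra 41 points, but lowers the group account by 41, which costs Ada their own share of that drop: 4.6/5 × 41 = 37.72.
Net gain = 41 − 37.72 = 3.28. The private return per contributed unit (0.9200) is below 1, so free-riding is indeed the best response regardless of what the others do.

3.28 points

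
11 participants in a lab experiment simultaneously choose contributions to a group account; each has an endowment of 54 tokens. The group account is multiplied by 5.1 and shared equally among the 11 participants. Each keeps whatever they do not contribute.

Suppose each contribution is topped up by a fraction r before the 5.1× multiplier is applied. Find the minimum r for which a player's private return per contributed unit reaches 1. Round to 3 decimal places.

1.157

With matching at rate r, one contributed unit becomes (1 + r) in the group account and returns 5.1 × (1 + r) / 11 to the contributor.
Setting this equal to 1: 1 + r = 11/5.1 = 2.1569.
So the minimum matching rate is r = 2.1569 − 1 = 1.157.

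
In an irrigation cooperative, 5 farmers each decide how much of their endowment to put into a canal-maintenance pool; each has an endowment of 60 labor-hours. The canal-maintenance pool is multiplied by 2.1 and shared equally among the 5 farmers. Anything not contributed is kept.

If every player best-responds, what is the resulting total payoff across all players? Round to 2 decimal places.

Each contributed unit returns 2.1/5 = 0.4200 to its contributor — below 1 — so contributing 0 is dominant for every player. At the Nash equilibrium everyone keeps their 60, and the group total is 5 × 60 = 300.

300.00 labor-hours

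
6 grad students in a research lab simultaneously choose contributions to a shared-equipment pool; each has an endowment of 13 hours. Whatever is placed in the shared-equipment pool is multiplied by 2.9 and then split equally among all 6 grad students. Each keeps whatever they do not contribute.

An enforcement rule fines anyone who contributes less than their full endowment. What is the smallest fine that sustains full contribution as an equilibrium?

Given the others contribute fully, the best deviation is to contribute 0 (any partial contribution still incurs the fine and gives up units whose private return 0.4833 is below 1).
Deviating from 13 to 0 saves 13 hours but forfeits the deviator's share of the drop in the shared-equipment pool: 2.9/6 × 13 = 6.28.
So the deviation gain is 13 − 6.28 = 6.72, and the fine must be at least 6.72 hours to wipe it out.

6.72 hours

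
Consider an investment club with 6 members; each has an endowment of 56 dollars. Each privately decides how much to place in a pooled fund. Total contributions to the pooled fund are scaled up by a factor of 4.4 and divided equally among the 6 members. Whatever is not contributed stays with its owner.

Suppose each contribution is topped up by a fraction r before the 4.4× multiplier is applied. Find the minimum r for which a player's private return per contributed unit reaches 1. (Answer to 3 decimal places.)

0.364

With matching at rate r, one contributed unit becomes (1 + r) in the pooled fund and returns 4.4 × (1 + r) / 6 to the contributor.
Setting this equal to 1: 1 + r = 6/4.4 = 1.3636.
So the minimum matching rate is r = 1.3636 − 1 = 0.364.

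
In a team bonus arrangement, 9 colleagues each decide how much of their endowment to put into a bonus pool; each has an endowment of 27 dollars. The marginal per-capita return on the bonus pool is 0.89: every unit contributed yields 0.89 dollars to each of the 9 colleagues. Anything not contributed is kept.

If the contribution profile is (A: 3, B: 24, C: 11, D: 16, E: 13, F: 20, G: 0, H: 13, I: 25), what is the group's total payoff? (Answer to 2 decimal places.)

Total contributed: 3 + 24 + 11 + 16 + 13 + 20 + 0 + 13 + 25 = 125; total kept: 9 × 27 − 125 = 118.
The bonus pool pays out 0.89 × 9 × 125 = 1001.25 in aggregate.
Group total = 118 + 1001.25 = 1119.25.

1119.25 dollars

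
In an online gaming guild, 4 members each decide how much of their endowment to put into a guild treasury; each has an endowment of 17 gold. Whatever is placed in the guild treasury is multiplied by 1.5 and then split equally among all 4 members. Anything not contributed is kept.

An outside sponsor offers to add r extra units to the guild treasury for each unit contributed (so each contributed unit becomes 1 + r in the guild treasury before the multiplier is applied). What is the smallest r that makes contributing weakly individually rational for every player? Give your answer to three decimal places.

With matching at rate r, one contributed unit becomes (1 + r) in the guild treasury and returns 1.5 × (1 + r) / 4 to the contributor.
Setting this equal to 1: 1 + r = 4/1.5 = 2.6667.
So the minimum matching rate is r = 2.6667 − 1 = 1.667.

1.667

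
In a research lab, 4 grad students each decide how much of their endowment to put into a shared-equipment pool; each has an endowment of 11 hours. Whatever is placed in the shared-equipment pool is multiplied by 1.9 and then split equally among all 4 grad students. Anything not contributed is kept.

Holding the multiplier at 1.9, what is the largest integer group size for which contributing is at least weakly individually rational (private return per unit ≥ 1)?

1

Private return per unit is 1.9/(group size), which is ≥ 1 whenever the group size is ≤ 1.9.
The largest such integer is 1.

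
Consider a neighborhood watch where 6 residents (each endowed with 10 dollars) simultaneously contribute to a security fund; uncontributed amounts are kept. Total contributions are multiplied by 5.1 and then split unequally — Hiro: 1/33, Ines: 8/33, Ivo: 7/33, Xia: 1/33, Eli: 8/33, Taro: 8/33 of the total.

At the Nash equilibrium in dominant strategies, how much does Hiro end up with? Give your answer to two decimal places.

16.18 dollars

Each unit j contributes comes back to j as 5.1 × (j's share), so j prefers to contribute only if that share exceeds 1/5.1 = 0.1961; otherwise keeping the unit dominates.
Ines, Ivo, Eli and Taro clear that bar, contributing 10 each; the remaining 2 contribute 0. Total contributed: 40.
Hiro keeps 10 and receives 5.1 × 40 × 1/33 = 6.18 from the security fund, for a payoff of 16.18.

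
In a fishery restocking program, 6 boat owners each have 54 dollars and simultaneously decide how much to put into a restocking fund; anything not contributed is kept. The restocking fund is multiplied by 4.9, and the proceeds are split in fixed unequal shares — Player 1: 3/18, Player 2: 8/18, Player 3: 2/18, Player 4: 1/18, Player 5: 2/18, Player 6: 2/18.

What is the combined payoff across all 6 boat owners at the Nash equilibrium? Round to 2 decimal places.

534.60 dollars

A player with share s gets back 4.9·s per unit contributed, so full contribution is dominant for anyone with s > 1/4.9 = 0.2041 and zero contribution is dominant for anyone below.
Player 2 alone (share 8/18) is above the threshold, contributing 54; the remaining 5 contribute 0. Total contributed: 54.
The restocking fund pays out 4.9 × 54 = 264.60 in total (split across the unequal shares, but the aggregate is all that matters for the group sum).
The 5 free-riders keep 54 each, adding 270. Group total = 270 + 264.60 = 534.60.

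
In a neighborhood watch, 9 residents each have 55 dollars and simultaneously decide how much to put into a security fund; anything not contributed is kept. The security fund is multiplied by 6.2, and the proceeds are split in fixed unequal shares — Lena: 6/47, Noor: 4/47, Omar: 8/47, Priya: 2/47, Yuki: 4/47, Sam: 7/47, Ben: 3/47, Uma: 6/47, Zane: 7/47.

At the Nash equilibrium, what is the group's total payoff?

Player j's private return per contributed unit is 6.2 × (j's share). Contributing is weakly dominant for j when that share is at least 1/6.2 = 0.1613, and contributing 0 is dominant otherwise.
Only Omar (8/47) clears that bar, contributing 55; the remaining 8 contribute 0. Total contributed: 55.
The security fund pays out 6.2 × 55 = 341.00 in total (split across the unequal shares, but the aggregate is all that matters for the group sum).
The 8 free-riders keep 55 each, adding 440. Group total = 440 + 341.00 = 781.00.

781.00 dollars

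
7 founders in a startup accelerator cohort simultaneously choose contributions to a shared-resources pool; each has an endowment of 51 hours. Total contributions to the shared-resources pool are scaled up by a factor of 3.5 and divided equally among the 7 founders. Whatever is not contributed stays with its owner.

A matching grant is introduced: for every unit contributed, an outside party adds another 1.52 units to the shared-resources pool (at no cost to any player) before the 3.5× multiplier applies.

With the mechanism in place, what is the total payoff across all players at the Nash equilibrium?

The effective private return per unit is now 3.5 × 2.52 / 7 = 1.2600 > 1, so every player's dominant strategy flips to full contribution.
So the Nash equilibrium is full contribution by all 7; the group earns 3.5 × 2.52 × 357 = 3148.74.

3148.74 hours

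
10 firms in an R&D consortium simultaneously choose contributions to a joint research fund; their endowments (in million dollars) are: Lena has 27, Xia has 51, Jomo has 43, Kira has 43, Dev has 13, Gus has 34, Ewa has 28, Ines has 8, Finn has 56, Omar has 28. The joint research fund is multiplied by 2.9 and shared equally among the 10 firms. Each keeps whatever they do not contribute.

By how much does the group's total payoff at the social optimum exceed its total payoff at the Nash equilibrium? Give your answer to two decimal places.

628.90 million dollars

The private return per contributed unit is 2.9/10 = 0.2900 < 1 for every player regardless of endowment, so the Nash equilibrium is zero contribution and the group total is Σ E_j = 27 + 51 + 43 + 43 + 13 + 34 + 28 + 8 + 56 + 28 = 331.
Each contributed unit returns 2.900 to the group, so the social optimum is full contribution by everyone: group total = 2.900 × 331 = 959.90.
Efficiency loss = (2.900 − 1) × 331 = 628.90.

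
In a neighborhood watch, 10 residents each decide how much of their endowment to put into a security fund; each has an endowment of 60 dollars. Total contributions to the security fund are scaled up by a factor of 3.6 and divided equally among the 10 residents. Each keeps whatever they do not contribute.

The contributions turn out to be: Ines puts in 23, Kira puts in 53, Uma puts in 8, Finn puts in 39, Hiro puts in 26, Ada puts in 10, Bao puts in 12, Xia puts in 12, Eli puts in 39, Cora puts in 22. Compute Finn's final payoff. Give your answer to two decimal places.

Total contributed: 23 + 53 + 8 + 39 + 26 + 10 + 12 + 12 + 39 + 22 = 244.
Each receives 3.6 × 244 / 10 = 87.84 from the security fund.
Finn keeps 60 − 39 = 21, so Finn's payoff is 21 + 87.84 = 108.84.

108.84 dollars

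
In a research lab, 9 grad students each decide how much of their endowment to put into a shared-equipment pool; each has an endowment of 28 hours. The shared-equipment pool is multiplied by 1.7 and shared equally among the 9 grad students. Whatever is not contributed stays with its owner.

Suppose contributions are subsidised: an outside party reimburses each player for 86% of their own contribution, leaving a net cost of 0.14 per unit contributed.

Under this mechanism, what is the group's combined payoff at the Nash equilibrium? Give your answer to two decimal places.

Under the mechanism each unit contributed yields (1.7/9) / 0.14 = 1.3492 back to its contributor per unit of net cost, which exceeds 1, making full contribution the dominant choice for everyone.
So the Nash equilibrium is full contribution by all 9; the group earns 9 × (28 × 0.86 + 1.7 × 28) = 645.12.

645.12 hours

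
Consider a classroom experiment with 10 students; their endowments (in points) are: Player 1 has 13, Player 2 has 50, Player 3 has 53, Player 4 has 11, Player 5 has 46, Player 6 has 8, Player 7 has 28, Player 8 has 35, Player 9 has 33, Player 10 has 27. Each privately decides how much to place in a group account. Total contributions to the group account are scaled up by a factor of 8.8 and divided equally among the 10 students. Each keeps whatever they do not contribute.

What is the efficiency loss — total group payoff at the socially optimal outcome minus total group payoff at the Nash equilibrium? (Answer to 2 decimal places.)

The private return per contributed unit is 8.8/10 = 0.8800 < 1 for every player regardless of endowment, so the Nash equilibrium is zero contribution and the group total is Σ E_j = 13 + 50 + 53 + 11 + 46 + 8 + 28 + 35 + 33 + 27 = 304.
Each contributed unit returns 8.800 to the group, so the social optimum is full contribution by everyone: group total = 8.800 × 304 = 2675.20.
Efficiency loss = (8.800 − 1) × 304 = 2371.20.

2371.20 points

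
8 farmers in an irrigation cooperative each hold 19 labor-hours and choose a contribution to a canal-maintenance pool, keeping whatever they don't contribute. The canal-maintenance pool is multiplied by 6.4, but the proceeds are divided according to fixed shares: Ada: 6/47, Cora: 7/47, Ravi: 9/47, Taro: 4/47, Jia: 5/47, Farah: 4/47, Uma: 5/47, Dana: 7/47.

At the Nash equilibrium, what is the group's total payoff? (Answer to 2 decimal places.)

254.60 labor-hours

Each unit j contributes comes back to j as 6.4 × (j's share), so j prefers to contribute only if that share exceeds 1/6.4 = 0.1563; otherwise keeping the unit dominates.
The only share above 0.1563 is Ravi's 9/47, contributing 19; the remaining 7 contribute 0. Total contributed: 19.
The canal-maintenance pool pays out 6.4 × 19 = 121.60 in total (split across the unequal shares, but the aggregate is all that matters for the group sum).
The 7 free-riders keep 19 each, adding 133. Group total = 133 + 121.60 = 254.60.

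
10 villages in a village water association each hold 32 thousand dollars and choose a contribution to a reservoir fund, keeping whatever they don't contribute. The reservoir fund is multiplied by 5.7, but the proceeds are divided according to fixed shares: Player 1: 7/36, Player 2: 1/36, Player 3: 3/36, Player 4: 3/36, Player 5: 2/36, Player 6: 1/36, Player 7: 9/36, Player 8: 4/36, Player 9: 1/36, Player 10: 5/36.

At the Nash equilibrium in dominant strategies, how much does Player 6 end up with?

42.13 thousand dollars

Each unit j contributes comes back to j as 5.7 × (j's share), so j prefers to contribute only if that share exceeds 1/5.7 = 0.1754; otherwise keeping the unit dominates.
The shares above 0.1754 belong to Player 1 and Player 7, contributing 32 each; the remaining 8 contribute 0. Total contributed: 64.
Player 6 keeps 32 and receives 5.7 × 64 × 1/36 = 10.13 from the reservoir fund, for a payoff of 42.13.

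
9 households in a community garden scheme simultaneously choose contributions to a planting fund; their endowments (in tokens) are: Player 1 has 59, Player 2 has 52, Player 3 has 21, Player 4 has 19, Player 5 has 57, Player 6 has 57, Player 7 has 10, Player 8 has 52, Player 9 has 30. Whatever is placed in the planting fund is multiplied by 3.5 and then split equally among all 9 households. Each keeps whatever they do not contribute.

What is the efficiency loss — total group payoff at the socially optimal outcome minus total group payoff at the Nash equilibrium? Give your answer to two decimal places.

The private return per contributed unit is 3.5/9 = 0.3889 < 1 for every player regardless of endowment, so the Nash equilibrium is zero contribution and the group total is Σ E_j = 59 + 52 + 21 + 19 + 57 + 57 + 10 + 52 + 30 = 357.
Each contributed unit returns 3.500 to the group, so the social optimum is full contribution by everyone: group total = 3.500 × 357 = 1249.50.
Efficiency loss = (3.500 − 1) × 357 = 892.50.

892.50 tokens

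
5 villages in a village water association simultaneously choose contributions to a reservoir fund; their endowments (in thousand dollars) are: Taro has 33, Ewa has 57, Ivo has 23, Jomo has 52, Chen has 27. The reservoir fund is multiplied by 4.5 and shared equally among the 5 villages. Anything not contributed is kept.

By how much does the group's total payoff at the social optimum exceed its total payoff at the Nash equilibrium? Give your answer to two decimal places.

The private return per contributed unit is 4.5/5 = 0.9000 < 1 for every player regardless of endowment, so the Nash equilibrium is zero contribution and the group total is Σ E_j = 33 + 57 + 23 + 52 + 27 = 192.
Each contributed unit returns 4.500 to the group, so the social optimum is full contribution by everyone: group total = 4.500 × 192 = 864.00.
Efficiency loss = (4.500 − 1) × 192 = 672.00.

672.00 thousand dollars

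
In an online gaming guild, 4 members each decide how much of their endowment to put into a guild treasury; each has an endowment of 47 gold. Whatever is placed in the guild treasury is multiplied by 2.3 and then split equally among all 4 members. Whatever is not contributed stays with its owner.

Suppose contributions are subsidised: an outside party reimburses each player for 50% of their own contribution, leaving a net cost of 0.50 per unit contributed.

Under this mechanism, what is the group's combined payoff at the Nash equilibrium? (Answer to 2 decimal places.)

The effective private return per unit is now (2.3/4) / 0.50 = 1.1500 > 1, so every player's dominant strategy flips to full contribution.
At the Nash equilibrium everyone contributes 47. Group total payoff = 4 × (47 × 0.50 + 2.3 × 47) = 526.40.

526.40 gold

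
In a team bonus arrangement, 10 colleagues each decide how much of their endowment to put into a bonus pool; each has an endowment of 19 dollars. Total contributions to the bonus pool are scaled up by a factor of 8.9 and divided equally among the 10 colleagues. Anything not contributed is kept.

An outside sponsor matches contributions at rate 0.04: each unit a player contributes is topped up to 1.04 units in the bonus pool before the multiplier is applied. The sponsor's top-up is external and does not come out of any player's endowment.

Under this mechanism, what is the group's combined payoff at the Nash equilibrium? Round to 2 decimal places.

With the mechanism, a contributed unit returns 8.9 × 1.04 / 10 = 0.9256 per unit of net cost — still below 1 — so contributing 0 remains dominant for every player.
Everyone keeps their endowment and the group total is 10 × 19 = 190.

190.00 dollars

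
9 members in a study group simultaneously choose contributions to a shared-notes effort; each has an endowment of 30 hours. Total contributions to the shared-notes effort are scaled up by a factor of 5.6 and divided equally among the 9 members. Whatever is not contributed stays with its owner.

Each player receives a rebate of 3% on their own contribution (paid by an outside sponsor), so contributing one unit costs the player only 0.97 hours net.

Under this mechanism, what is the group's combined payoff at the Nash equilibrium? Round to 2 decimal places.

With the mechanism, a contributed unit returns (5.6/9) / 0.97 = 0.6415 per unit of net cost — still below 1 — so contributing 0 remains dominant for every player.
At the Nash equilibrium no one contributes; group total payoff = 9 × 30 = 270.

270.00 hours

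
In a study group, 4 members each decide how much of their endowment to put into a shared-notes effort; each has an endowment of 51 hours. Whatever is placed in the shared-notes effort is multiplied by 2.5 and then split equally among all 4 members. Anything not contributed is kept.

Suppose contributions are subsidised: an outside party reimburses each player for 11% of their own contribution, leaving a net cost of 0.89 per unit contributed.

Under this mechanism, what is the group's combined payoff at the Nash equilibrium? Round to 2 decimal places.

The effective private return is (2.5/4) / 0.89 = 0.7022, which is still under 1, so the mechanism doesn't change anyone's dominant strategy: zero contribution.
Everyone keeps their endowment and the group total is 4 × 51 = 204.

204.00 hours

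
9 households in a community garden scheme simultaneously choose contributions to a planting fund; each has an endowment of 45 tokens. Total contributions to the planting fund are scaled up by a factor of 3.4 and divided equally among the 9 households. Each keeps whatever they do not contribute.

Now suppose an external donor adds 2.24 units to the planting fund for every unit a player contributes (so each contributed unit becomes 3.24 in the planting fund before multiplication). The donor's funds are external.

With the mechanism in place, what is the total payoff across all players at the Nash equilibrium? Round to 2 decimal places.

4461.48 tokens

With the mechanism, a contributed unit returns 3.4 × 3.24 / 9 = 1.2240 per unit of net cost to the contributor — now above 1 — so contributing fully is weakly dominant for every player.
At the Nash equilibrium everyone contributes 45. Group total payoff = 3.4 × 3.24 × 405 = 4461.48.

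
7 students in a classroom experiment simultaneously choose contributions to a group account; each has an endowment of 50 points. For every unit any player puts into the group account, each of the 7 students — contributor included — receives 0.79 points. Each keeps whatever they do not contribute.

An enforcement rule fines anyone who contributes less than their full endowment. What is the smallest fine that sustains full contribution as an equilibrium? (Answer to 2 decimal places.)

10.50 points

Given the others contribute fully, the best deviation is to contribute 0 (any partial contribution still incurs the fine and gives up units whose private return 0.79 is below 1).
Deviating from 50 to 0 saves 50 points but forfeits the deviator's share of the drop in the group account: 0.79 × 50 = 39.50.
So the deviation gain is 50 − 39.50 = 10.50, and the fine must be at least 10.50 points to wipe it out.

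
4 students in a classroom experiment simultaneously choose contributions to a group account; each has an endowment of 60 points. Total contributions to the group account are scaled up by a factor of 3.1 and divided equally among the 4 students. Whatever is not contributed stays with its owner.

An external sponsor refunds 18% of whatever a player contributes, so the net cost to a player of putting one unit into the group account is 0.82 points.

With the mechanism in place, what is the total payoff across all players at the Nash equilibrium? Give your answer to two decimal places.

240.00 points

Even with the mechanism, each unit contributed returns only (3.1/4) / 0.82 = 0.9451 per unit of net cost, so contributing nothing is still dominant.
Everyone keeps their endowment and the group total is 4 × 60 = 240.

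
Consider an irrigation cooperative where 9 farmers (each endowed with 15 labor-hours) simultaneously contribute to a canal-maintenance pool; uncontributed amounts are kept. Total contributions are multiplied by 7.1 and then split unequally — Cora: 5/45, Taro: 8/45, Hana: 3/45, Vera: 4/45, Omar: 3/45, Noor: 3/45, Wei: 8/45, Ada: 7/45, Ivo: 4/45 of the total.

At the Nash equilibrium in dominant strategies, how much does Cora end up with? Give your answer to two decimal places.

50.50 labor-hours

Each unit j contributes comes back to j as 7.1 × (j's share), so j prefers to contribute only if that share exceeds 1/7.1 = 0.1408; otherwise keeping the unit dominates.
The shares above 0.1408 belong to Taro, Wei and Ada, contributing 15 each; the remaining 6 contribute 0. Total contributed: 45.
Cora keeps 15 and receives 7.1 × 45 × 5/45 = 35.50 from the canal-maintenance pool, for a payoff of 50.50.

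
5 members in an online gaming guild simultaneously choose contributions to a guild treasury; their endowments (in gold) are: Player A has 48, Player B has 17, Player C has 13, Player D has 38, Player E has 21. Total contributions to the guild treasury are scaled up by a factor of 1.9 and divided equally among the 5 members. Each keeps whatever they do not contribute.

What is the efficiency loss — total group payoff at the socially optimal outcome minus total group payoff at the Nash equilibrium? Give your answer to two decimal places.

The private return per contributed unit is 1.9/5 = 0.3800 < 1 for every player regardless of endowment, so the Nash equilibrium is zero contribution and the group total is Σ E_j = 48 + 17 + 13 + 38 + 21 = 137.
Each contributed unit returns 1.900 to the group, so the social optimum is full contribution by everyone: group total = 1.900 × 137 = 260.30.
Efficiency loss = (1.900 − 1) × 137 = 123.30.

123.30 gold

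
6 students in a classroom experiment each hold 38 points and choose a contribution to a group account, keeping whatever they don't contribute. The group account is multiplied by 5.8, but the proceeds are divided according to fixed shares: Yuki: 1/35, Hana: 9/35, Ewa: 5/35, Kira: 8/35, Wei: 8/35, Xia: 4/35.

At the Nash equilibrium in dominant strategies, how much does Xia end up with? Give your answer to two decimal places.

For player j, contributing a unit is worthwhile iff 5.8 × (j's share) ≥ 1, i.e. iff j's share is at least 0.1724.
Hana, Kira and Wei are above the threshold, contributing 38 each; the remaining 3 contribute 0. Total contributed: 114.
Xia keeps 38 and receives 5.8 × 114 × 4/35 = 75.57 from the group account, for a payoff of 113.57.

113.57 points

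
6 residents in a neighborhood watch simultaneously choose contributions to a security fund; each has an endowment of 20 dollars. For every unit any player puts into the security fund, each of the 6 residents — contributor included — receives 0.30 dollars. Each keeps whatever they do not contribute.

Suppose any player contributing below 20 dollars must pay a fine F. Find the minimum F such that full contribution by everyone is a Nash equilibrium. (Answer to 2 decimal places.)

Given the others contribute fully, the best deviation is to contribute 0 (any partial contribution still incurs the fine and gives up units whose private return 0.30 is below 1).
Deviating from 20 to 0 saves 20 dollars but forfeits the deviator's share of the drop in the security fund: 0.30 × 20 = 6.00.
So the deviation gain is 20 − 6.00 = 14.00, and the fine must be at least 14.00 dollars to wipe it out.

14.00 dollars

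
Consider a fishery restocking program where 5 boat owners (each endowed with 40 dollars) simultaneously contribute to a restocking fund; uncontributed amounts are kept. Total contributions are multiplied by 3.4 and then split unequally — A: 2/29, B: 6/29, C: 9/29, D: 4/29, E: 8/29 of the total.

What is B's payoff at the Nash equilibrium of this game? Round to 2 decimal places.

A player with share s gets back 3.4·s per unit contributed, so full contribution is dominant for anyone with s > 1/3.4 = 0.2941 and zero contribution is dominant for anyone below.
The only share above 0.2941 is C's 9/29, contributing 40; the remaining 4 contribute 0. Total contributed: 40.
B keeps 40 and receives 3.4 × 40 × 6/29 = 28.14 from the restocking fund, for a payoff of 68.14.

68.14 dollars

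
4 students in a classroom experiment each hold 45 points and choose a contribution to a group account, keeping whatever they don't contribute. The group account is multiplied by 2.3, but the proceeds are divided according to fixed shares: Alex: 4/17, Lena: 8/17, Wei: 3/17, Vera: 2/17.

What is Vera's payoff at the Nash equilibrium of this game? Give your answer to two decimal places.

57.18 points

Player j's private return per contributed unit is 2.3 × (j's share). Contributing is weakly dominant for j when that share is at least 1/2.3 = 0.4348, and contributing 0 is dominant otherwise.
The only share above 0.4348 is Lena's 8/17, contributing 45; the remaining 3 contribute 0. Total contributed: 45.
Vera keeps 45 and receives 2.3 × 45 × 2/17 = 12.18 from the group account, for a payoff of 57.18.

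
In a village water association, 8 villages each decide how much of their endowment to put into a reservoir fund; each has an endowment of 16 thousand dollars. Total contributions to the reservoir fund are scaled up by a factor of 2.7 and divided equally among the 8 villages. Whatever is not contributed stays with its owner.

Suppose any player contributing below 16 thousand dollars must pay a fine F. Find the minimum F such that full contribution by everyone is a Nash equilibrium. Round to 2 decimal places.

Given the others contribute fully, the best deviation is to contribute 0 (any partial contribution still incurs the fine and gives up units whose private return 0.3375 is below 1).
Deviating from 16 to 0 saves 16 thousand dollars but forfeits the deviator's share of the drop in the reservoir fund: 2.7/8 × 16 = 5.40.
So the deviation gain is 16 − 5.40 = 10.60, and the fine must be at least 10.60 thousand dollars to wipe it out.

10.60 thousand dollars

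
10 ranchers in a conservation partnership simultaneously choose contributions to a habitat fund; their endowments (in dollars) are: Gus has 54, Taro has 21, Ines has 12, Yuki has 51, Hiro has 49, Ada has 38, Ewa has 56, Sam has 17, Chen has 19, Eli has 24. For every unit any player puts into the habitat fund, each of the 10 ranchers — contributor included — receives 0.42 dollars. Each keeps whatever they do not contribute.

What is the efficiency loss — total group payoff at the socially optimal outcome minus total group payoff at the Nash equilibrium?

1091.20 dollars

The private return per contributed unit is 0.42 < 1 for everyone, so the Nash equilibrium is zero contribution and the group total is Σ E_j = 54 + 21 + 12 + 51 + 49 + 38 + 56 + 17 + 19 + 24 = 341.
Each contributed unit returns 4.200 to the group, so the social optimum is full contribution by everyone: group total = 4.200 × 341 = 1432.20.
Efficiency loss = (4.200 − 1) × 341 = 1091.20.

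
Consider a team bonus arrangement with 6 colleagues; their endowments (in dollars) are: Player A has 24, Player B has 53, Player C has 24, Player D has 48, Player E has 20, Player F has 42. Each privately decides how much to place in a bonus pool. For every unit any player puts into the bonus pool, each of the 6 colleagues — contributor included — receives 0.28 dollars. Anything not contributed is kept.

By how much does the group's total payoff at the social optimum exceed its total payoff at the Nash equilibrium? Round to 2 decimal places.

143.48 dollars

The private return per contributed unit is 0.28 < 1 for everyone, so the Nash equilibrium is zero contribution and the group total is Σ E_j = 24 + 53 + 24 + 48 + 20 + 42 = 211.
Each contributed unit returns 1.680 to the group, so the social optimum is full contribution by everyone: group total = 1.680 × 211 = 354.48.
Efficiency loss = (1.680 − 1) × 211 = 143.48.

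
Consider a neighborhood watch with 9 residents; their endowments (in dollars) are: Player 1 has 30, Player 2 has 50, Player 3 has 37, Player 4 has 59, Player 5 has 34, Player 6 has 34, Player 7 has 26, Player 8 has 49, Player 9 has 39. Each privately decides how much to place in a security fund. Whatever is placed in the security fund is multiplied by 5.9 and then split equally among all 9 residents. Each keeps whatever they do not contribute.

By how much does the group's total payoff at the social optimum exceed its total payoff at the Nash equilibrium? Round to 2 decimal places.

The private return per contributed unit is 5.9/9 = 0.6556 < 1 for every player regardless of endowment, so the Nash equilibrium is zero contribution and the group total is Σ E_j = 30 + 50 + 37 + 59 + 34 + 34 + 26 + 49 + 39 = 358.
Each contributed unit returns 5.900 to the group, so the social optimum is full contribution by everyone: group total = 5.900 × 358 = 2112.20.
Efficiency loss = (5.900 − 1) × 358 = 1754.20.

1754.20 dollars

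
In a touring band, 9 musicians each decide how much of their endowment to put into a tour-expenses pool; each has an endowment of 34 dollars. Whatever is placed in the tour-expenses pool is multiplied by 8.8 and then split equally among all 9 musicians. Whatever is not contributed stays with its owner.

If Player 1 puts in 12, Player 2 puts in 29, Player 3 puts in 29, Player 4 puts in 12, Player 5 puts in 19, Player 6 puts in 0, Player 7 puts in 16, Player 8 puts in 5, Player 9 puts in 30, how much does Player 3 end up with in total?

153.62 dollars

Total contributed: 12 + 29 + 29 + 12 + 19 + 0 + 16 + 5 + 30 = 152.
Each receives 8.8 × 152 / 9 = 148.62 from the tour-expenses pool.
Player 3 keeps 34 − 29 = 5, so Player 3's payoff is 5 + 148.62 = 153.62.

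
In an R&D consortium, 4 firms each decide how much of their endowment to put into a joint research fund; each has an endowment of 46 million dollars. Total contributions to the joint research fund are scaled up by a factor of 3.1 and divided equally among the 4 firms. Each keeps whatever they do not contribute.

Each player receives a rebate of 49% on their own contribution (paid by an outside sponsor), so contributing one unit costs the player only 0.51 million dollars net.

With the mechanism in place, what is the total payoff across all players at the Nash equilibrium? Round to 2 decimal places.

660.56 million dollars

With the mechanism, a contributed unit returns (3.1/4) / 0.51 = 1.5196 per unit of net cost to the contributor — now above 1 — so contributing fully is weakly dominant for every player.
At the Nash equilibrium everyone contributes 46. Group total payoff = 4 × (46 × 0.49 + 3.1 × 46) = 660.56.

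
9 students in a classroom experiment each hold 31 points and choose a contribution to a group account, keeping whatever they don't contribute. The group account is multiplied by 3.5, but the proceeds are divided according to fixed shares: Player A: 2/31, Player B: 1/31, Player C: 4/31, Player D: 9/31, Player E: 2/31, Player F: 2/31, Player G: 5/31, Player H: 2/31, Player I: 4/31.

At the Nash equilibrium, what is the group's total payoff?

356.50 points

Player j's private return per contributed unit is 3.5 × (j's share). Contributing is weakly dominant for j when that share is at least 1/3.5 = 0.2857, and contributing 0 is dominant otherwise.
The only share above 0.2857 is Player D's 9/31, contributing 31; the remaining 8 contribute 0. Total contributed: 31.
The group account pays out 3.5 × 31 = 108.50 in total (split across the unequal shares, but the aggregate is all that matters for the group sum).
The 8 free-riders keep 31 each, adding 248. Group total = 248 + 108.50 = 356.50.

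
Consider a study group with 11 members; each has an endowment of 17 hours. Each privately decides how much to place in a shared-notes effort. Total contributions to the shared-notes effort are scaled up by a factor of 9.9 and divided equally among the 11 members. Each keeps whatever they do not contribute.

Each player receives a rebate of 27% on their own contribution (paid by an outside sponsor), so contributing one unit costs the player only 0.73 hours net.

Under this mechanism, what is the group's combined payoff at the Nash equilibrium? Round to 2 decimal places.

With the mechanism, a contributed unit returns (9.9/11) / 0.73 = 1.2329 per unit of net cost to the contributor — now above 1 — so contributing fully is weakly dominant for every player.
At the Nash equilibrium everyone contributes 17. Group total payoff = 11 × (17 × 0.27 + 9.9 × 17) = 1901.79.

1901.79 hours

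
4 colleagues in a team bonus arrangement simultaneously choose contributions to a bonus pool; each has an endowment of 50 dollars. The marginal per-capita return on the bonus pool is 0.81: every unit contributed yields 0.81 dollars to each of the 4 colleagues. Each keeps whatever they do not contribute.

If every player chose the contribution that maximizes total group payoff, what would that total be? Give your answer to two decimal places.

Each contributed unit returns 3.240 to the group as a whole (0.81 to each of 4 players), which exceeds 1, so the social optimum is full contribution: group total = 3.240 × 200 = 648.00.

648.00 dollars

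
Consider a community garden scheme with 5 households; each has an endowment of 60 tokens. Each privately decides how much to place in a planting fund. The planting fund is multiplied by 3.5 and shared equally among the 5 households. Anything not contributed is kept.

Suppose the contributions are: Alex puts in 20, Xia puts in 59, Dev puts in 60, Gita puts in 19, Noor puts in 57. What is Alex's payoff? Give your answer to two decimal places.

Total contributed: 20 + 59 + 60 + 19 + 57 = 215.
Each receives 3.5 × 215 / 5 = 150.50 from the planting fund.
Alex keeps 60 − 20 = 40, so Alex's payoff is 40 + 150.50 = 190.50.

190.50 tokens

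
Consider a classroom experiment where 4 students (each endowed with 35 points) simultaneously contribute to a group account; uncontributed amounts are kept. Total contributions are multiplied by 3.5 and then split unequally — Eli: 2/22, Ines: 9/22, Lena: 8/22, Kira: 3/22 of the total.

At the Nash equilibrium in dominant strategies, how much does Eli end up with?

For player j, contributing a unit is worthwhile iff 3.5 × (j's share) ≥ 1, i.e. iff j's share is at least 0.2857.
The shares above 0.2857 belong to Ines and Lena, contributing 35 each; the remaining 2 contribute 0. Total contributed: 70.
Eli keeps 35 and receives 3.5 × 70 × 2/22 = 22.27 from the group account, for a payoff of 57.27.

57.27 points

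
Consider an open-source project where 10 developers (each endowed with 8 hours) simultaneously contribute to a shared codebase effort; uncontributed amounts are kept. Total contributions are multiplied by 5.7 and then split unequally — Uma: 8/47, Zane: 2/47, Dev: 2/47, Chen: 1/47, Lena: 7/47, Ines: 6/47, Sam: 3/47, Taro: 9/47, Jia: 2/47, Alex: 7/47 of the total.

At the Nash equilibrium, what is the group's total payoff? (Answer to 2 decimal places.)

A player with share s gets back 5.7·s per unit contributed, so full contribution is dominant for anyone with s > 1/5.7 = 0.1754 and zero contribution is dominant for anyone below.
Taro alone (share 9/47) is above the threshold, contributing 8; the remaining 9 contribute 0. Total contributed: 8.
The shared codebase effort pays out 5.7 × 8 = 45.60 in total (split across the unequal shares, but the aggregate is all that matters for the group sum).
The 9 free-riders keep 8 each, adding 72. Group total = 72 + 45.60 = 117.60.

117.60 hours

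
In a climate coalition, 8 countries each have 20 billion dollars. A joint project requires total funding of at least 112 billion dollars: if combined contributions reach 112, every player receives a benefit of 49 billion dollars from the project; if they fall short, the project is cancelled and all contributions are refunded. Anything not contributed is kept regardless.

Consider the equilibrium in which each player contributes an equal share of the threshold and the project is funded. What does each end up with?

55 billion dollars

Equal share of the threshold: 112/8 = 14.
At this profile no one gains by cutting their contribution: any cut drops the total below 112, the project is cancelled, contributions are refunded, and the deviator ends with 20, which is less than 20 − 14 + 49 = 55. Contributing more than 14 just wastes the excess. So contributing exactly 14 is a best response.
Each player's payoff: 20 − 14 + 49 = 55.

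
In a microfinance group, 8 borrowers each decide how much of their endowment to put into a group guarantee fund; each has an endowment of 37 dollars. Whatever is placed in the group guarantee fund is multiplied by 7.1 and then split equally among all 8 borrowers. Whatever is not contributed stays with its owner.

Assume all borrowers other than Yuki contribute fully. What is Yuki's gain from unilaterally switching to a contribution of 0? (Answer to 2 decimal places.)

Switching from a contribution of 37 to 0 lets Yuki keep an extra 37 dollars, but lowers the group guarantee fund by 37, which costs Yuki their own share of that drop: 7.1/8 × 37 = 32.84.
Net gain = 37 − 32.84 = 4.16. The private return per contributed unit (0.8875) is below 1, so free-riding is indeed the best response regardless of what the others do.

4.16 dollars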